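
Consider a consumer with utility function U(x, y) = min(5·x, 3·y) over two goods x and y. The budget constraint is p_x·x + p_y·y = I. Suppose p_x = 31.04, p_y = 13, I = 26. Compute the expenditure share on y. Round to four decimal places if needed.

share on y = 0.4111

With perfect complements, no substitution: consume in ratio x:y = 3:5.
Budget: p_x·x + p_y·(5/3)·x = I, so (3·p_x + 5·p_y)·x = 3·I.
Demand: x*(p_x,p_y,I) = 3·I/(3·p_x + 5·p_y), y* = 5·I/(3·p_x + 5·p_y).
Here 3·31.04 + 5·13 = 158.12, giving x* = 0.4933 and y* = 0.8222.
Expenditure on y: 13·0.8222 = 10.6881; share = 0.4111.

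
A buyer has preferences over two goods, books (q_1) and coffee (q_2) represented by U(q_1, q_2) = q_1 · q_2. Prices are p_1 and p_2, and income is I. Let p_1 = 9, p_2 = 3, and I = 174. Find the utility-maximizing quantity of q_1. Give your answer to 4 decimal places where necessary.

q_1* = 9.6667

Tangency: MRS = q_2/q_1 = p_1/p_2.
Rearranging, p_2·q_2 = p_1·q_1. Substituting into the budget gives p_1·q_1·(1 + 1) = I.
Demand: q_1*(p_1,p_2,I) = 0.5·I/p_1 and q_2* = 0.5·I/p_2.
At p_1=9, p_2=3, I=174: q_1* = 0.5·174/9 = 9.6667.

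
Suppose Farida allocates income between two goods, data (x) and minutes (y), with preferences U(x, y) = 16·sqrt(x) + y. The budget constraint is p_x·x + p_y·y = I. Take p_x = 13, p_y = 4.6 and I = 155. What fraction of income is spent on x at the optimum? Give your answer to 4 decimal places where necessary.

Set MRS = p_x/p_y: 8·x^(−1/2) = p_x/p_y.
Thus x* = (8·p_y/p_x)² — independent of I — with the rest of income spent on y.
Plugging in: x* = (8·4.6/13)² = 8.0133, y* = 11.0495.
Expenditure on x: 13·8.0133 = 104.1723; share = 0.6721.

share on x = 0.6721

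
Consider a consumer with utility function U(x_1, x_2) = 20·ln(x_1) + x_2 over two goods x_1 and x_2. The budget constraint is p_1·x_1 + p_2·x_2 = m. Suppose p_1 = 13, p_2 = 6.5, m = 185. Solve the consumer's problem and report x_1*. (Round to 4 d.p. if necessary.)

MU_x_1 = 20/x_1, MU_x_2 = 1. Tangency: 20/x_1 = p_1/p_2.
So x_1*(p_1,p_2) = 20·p_2/p_1, independent of income; and x_2* = (m − 20·p_2)/p_2.
At the given prices: x_1* = 20·6.5/13 = 10.

x_1* = 10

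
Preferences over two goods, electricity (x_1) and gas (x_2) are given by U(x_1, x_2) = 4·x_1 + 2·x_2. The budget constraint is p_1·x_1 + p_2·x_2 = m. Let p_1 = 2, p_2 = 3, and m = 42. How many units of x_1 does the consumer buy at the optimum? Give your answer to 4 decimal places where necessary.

x_1* = 21

Linear utility — the consumer picks whichever good has higher MU/price: 4/2 = 2 vs 2/3 = 0.6667.
x_1 gives more utility per dollar, so spend all income on x_1: x_1* = m/p_1, x_2* = 0.
Numerically: x_1* = 21, x_2* = 0.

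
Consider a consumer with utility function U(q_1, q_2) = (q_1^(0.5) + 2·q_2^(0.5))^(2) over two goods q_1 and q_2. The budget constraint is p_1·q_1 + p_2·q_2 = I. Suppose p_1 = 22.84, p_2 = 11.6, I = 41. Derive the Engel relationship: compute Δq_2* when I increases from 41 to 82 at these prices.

MU_q_1 ∝ q_1^(-0.5), MU_q_2 ∝ 2·q_2^(-0.5), so MRS = (1/2)·(q_2/q_1)^(0.5) = p_1/p_2.
Solve for the ratio: q_2/q_1 = [2·p_1/p_2]^(2).
Substitute q_2 = (q_2/q_1)·q_1 into the budget: q_1* = I/(p_1 + p_2·(q_2/q_1)).
Numerically q_2/q_1 = 15.507301, so q_1* = 41/(22.84 + 11.6·15.507301) = 0.2022 and q_2* = 15.507301·0.2022 = 3.1363.
At I' = 82: q_2* = 6.2725. Change: 6.2725 − 3.1363 = 3.1363.

Δq_2* = 3.1363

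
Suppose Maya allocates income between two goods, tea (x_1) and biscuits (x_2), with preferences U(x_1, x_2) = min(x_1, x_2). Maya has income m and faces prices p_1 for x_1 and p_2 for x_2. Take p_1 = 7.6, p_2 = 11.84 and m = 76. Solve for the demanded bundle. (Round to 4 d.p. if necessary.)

x_1* = 3.9095, x_2* = 3.9095

With perfect complements, no substitution: consume in ratio x_1:x_2 = 1:1.
Budget: p_1·x_1 + p_2·x_1 = m, so (p_1 + p_2)·x_1 = m.
Demand: x_1*(p_1,p_2,m) = m/(p_1 + p_2), x_2* = m/(p_1 + p_2).
Here 7.6 + 11.84 = 19.44, giving x_1* = 3.9095 and x_2* = 3.9095.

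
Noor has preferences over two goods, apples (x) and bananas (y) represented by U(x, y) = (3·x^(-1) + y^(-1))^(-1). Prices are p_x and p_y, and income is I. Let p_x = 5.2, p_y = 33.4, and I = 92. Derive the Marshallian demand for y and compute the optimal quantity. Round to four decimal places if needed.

y* = 1.6362

MU_x ∝ 3·x^(-2), MU_y ∝ y^(-2), so MRS = 3·(y/x)^(2) = p_x/p_y.
Solve for the ratio: y/x = [(1/3)·p_x/p_y]^(0.5).
Substitute y = (y/x)·x into the budget: x* = I/(p_x + p_y·(y/x)).
Numerically y/x = 0.227807, so x* = 92/(5.2 + 33.4·0.227807) = 7.1826 and y* = 0.227807·7.1826 = 1.6362.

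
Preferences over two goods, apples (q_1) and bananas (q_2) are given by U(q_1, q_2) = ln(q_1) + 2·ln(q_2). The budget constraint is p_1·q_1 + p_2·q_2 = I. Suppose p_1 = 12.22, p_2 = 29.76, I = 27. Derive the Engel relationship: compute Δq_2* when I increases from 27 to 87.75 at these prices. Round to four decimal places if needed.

Δq_2* = 1.3609

Tangency: MRS = (1/2)·q_2/q_1 = p_1/p_2.
So p_2·q_2 = 2·p_1·q_1; combined with the budget, a share 1/3 of income goes to q_1.
Demand: q_1*(p_1,p_2,I) = 1/3·I/p_1 and q_2* = 2/3·I/p_2.
At p_1=12.22, p_2=29.76, I=27: q_2* = 2/3·27/29.76 = 0.6048.
At I' = 87.75: q_2* = 1.9657. Change: 1.9657 − 0.6048 = 1.3609.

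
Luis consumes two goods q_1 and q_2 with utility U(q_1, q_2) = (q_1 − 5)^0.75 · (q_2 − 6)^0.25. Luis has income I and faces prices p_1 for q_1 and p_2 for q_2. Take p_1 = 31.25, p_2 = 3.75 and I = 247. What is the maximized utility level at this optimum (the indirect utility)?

V = 2.1146

MRS = 3·(q_2−6)/(q_1−5). Tangency with p_1/p_2 gives q_2−6 = (1/3)·(p_1/p_2)·(q_1−5).
After buying the subsistence bundle (5, 6), a share 0.75 of the remaining income goes to q_1: q_1* = 5 + 0.75·(I − 5p_1 − 6p_2)/p_1.
Discretionary income = 247 − 5·31.25 − 6·3.75 = 68.25; q_1* = 5 + 0.75·68.25/31.25 = 6.638; q_2* = 6 + 0.25·68.25/3.75 = 10.55.
Utility at the optimum: U(6.638, 10.55) = 2.1146.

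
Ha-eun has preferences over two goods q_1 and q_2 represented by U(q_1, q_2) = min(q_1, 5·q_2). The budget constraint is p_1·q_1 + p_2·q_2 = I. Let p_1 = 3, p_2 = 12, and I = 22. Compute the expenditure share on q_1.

share on q_1 = 0.5556

Here 5·3 + 12 = 27, giving q_1* = 4.0741 and q_2* = 0.8148.
Expenditure on q_1: 3·4.0741 = 12.2222; share = 0.5556.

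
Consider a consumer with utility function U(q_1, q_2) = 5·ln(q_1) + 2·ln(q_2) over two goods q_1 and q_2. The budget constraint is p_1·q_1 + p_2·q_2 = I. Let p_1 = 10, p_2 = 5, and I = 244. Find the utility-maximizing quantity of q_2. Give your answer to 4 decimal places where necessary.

Tangency: MRS = (5/2)·q_2/q_1 = p_1/p_2.
Rearranging, p_2·q_2 = (2/5)·p_1·q_1. Substituting into the budget gives p_1·q_1·(1 + (2/5)) = I.
Demand: q_1*(p_1,p_2,I) = 5/7·I/p_1 and q_2* = 2/7·I/p_2.
At p_1=10, p_2=5, I=244: q_2* = 2/7·244/5 = 13.9429.

q_2* = 13.9429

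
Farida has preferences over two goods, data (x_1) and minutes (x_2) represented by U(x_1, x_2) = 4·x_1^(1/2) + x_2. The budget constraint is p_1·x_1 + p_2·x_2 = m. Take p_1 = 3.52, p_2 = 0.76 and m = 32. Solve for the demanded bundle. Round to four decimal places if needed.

x_1* = 0.1865, x_2* = 41.2416

Utility is quasi-linear in x_2; the FOC for x_1 is 2/√x_1 = p_1/p_2.
Solve: √x_1 = 2·p_2/p_1, so x_1*(p_1,p_2) = (2·p_2/p_1)², and x_2* = (m − p_1·x_1*)/p_2.
Plugging in: x_1* = (2·0.76/3.52)² = 0.1865, x_2* = 41.2416.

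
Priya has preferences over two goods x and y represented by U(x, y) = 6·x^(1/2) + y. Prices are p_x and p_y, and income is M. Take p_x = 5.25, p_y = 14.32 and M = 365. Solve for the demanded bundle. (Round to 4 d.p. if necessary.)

Plugging in: x* = (3·14.32/5.25)² = 66.9592, y* = 0.9403.

x* = 66.9592, y* = 0.9403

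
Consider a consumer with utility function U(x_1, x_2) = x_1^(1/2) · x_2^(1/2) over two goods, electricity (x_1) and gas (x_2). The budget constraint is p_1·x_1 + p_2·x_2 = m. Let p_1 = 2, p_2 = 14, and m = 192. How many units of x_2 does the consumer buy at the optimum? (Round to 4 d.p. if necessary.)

The MRS is x_2/x_1. Set MRS = p_1/p_2.
Rearranging, p_2·x_2 = p_1·x_1. Substituting into the budget gives p_1·x_1·(1 + 1) = m.
Demand: x_1*(p_1,p_2,m) = 0.5·m/p_1 and x_2* = 0.5·m/p_2.
At p_1=2, p_2=14, m=192: x_2* = 0.5·192/14 = 6.8571.

x_2* = 6.8571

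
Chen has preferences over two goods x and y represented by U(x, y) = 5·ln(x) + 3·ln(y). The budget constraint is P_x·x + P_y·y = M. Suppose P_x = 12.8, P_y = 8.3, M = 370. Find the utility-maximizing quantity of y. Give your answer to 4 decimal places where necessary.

Demand: x*(P_x,P_y,M) = 0.625·M/P_x and y* = 0.375·M/P_y.
At P_x=12.8, P_y=8.3, M=370: y* = 0.375·370/8.3 = 16.7169.

y* = 16.7169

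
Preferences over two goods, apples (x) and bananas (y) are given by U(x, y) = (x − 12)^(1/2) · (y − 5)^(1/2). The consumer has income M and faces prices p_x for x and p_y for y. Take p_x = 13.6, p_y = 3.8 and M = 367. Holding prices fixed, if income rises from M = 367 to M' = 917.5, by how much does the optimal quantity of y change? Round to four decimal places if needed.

Δy* = 72.4342

MRS = (y−5)/(x−12). Tangency with p_x/p_y gives y−5 = (p_x/p_y)·(x−12).
Substituting into the budget: x* = 12 + 0.5·(M − 12·p_x − 5·p_y)/p_x, and y* = 5 + 0.5·(…)/p_y.
Discretionary income = 367 − 12·13.6 − 5·3.8 = 184.8; y* = 5 + 0.5·184.8/3.8 = 29.3158.
At M' = 917.5: y* = 101.75. Change: 101.75 − 29.3158 = 72.4342.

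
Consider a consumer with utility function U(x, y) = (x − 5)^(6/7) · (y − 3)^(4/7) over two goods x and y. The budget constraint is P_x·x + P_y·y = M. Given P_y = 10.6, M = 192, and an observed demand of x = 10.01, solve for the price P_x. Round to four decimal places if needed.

P_x = 12

This is Cobb-Douglas in (x−5, y−3): tangency gives 6/7·P_y·(y−3) = 4/7·P_x·(x−5).
Substituting into the budget: x* = 5 + 0.6·(M − 5·P_x − 3·P_y)/P_x, and y* = 3 + 0.4·(…)/P_y.
Set x* = 10.01 in the demand function and solve for P_x: P_x = 12.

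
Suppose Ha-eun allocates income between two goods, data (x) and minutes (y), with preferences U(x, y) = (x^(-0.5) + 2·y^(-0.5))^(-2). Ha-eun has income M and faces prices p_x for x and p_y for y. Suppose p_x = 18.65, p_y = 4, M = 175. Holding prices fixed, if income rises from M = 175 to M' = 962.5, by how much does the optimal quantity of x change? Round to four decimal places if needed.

MRS = MU_x/MU_y = (1/2)·(y/x)^(1.5). Set equal to p_x/p_y.
Hence y/x = (2·p_x/p_y)^(1/(1.5)), i.e. raised to the 2/3 power.
Substitute y = (y/x)·x into the budget: x* = M/(p_x + p_y·(y/x)).
Numerically y/x = 4.430294, so x* = 175/(18.65 + 4·4.430294) = 4.8115.
At M' = 962.5: x* = 26.4633. Change: 26.4633 − 4.8115 = 21.6518.

Δx* = 21.6518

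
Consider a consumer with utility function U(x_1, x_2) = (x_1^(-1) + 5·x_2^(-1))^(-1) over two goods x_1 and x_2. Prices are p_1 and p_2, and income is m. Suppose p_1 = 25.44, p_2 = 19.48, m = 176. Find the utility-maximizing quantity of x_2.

x_2* = 5.9792

Numerically x_2/x_1 = 2.555342, so x_1* = 176/(25.44 + 19.48·2.555342) = 2.3399 and x_2* = 2.555342·2.3399 = 5.9792.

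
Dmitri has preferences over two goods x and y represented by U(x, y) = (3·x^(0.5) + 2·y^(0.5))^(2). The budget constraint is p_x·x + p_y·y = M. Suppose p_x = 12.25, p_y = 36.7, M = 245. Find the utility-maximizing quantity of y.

y* = 0.8624

MU_x ∝ 3·x^(-0.5), MU_y ∝ 2·y^(-0.5), so MRS = (3/2)·(y/x)^(0.5) = p_x/p_y.
Solve for the ratio: y/x = [(2/3)·p_x/p_y]^(2).
Substitute y = (y/x)·x into the budget: x* = M/(p_x + p_y·(y/x)).
Numerically y/x = 0.049517, so x* = 245/(12.25 + 36.7·0.049517) = 17.4163 and y* = 0.049517·17.4163 = 0.8624.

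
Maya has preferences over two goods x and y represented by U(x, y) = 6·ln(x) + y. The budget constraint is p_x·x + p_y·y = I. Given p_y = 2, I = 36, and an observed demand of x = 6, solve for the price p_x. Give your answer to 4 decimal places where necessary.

p_x = 2

MU_x = 6/x, MU_y = 1. Tangency: 6/x = p_x/p_y.
So x*(p_x,p_y) = 6·p_y/p_x, independent of income; and y* = (I − 6·p_y)/p_y.
Set x* = 6 in the demand function and solve for p_x: p_x = 2.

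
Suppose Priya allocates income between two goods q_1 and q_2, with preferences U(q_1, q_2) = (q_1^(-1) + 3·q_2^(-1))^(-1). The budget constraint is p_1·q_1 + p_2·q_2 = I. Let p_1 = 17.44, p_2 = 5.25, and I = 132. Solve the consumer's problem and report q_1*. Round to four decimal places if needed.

q_1* = 3.8808

MRS = MU_q_1/MU_q_2 = (1/3)·(q_2/q_1)^(2). Set equal to p_1/p_2.
Solve for the ratio: q_2/q_1 = [3·p_1/p_2]^(0.5).
With the ratio pinned down, the budget gives q_1* = I/(p_1 + p_2·(q_2/q_1)) and q_2* = (q_2/q_1)·q_1*.
Numerically q_2/q_1 = 3.156852, so q_1* = 132/(17.44 + 5.25·3.156852) = 3.8808.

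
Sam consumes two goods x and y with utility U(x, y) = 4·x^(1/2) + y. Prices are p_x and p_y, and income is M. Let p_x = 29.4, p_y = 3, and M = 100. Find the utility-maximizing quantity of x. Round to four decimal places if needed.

x* = 0.0416

Set MRS = p_x/p_y: 2·x^(−1/2) = p_x/p_y.
Thus x* = (2·p_y/p_x)² — independent of M — with the rest of income spent on y.
Plugging in: x* = (2·3/29.4)² = 0.0416.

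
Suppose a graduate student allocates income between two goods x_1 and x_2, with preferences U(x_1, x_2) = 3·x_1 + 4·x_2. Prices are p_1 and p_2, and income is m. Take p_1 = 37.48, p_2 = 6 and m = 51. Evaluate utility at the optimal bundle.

Linear utility — the consumer picks whichever good has higher MU/price: 3/37.48 = 0.08 vs 4/6 = 0.6667.
x_2 gives more utility per dollar, so spend all income on x_2: x_2* = m/p_2, x_1* = 0.
Numerically: x_1* = 0, x_2* = 8.5.
Utility at the optimum: U(0, 8.5) = 34.

V = 34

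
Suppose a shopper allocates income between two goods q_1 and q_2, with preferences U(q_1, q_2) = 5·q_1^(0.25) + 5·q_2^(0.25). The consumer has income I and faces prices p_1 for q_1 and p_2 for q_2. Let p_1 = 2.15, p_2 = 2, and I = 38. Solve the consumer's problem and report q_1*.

q_1* = 8.7307

Substitute q_2 = (q_2/q_1)·q_1 into the budget: q_1* = I/(p_1 + p_2·(q_2/q_1)).
Numerically q_2/q_1 = 1.10123, so q_1* = 38/(2.15 + 2·1.10123) = 8.7307.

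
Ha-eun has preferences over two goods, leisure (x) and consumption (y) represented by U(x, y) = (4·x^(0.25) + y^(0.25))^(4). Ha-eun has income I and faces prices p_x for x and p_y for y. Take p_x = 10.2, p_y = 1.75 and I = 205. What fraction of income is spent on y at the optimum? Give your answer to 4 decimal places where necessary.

share on y = 0.2208

Substitute y = (y/x)·x into the budget: x* = I/(p_x + p_y·(y/x)).
Numerically y/x = 1.651973, so x* = 205/(10.2 + 1.75·1.651973) = 15.6597 and y* = 1.651973·15.6597 = 25.8693.
Expenditure on y: 1.75·25.8693 = 45.2714; share = 0.2208.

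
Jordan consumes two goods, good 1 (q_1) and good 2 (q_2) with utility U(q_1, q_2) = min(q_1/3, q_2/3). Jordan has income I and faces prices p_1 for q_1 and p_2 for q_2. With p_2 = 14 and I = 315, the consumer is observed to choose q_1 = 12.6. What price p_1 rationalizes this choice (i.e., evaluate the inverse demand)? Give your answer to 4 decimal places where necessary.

p_1 = 11

With perfect complements, no substitution: consume in ratio q_1:q_2 = 3:3.
Budget: p_1·q_1 + p_2·q_1 = I, so (3·p_1 + 3·p_2)·q_1 = 3·I.
Demand: q_1*(p_1,p_2,I) = 3·I/(3·p_1 + 3·p_2), q_2* = 3·I/(3·p_1 + 3·p_2).
Set q_1* = 12.6 in the demand function and solve for p_1: p_1 = 11.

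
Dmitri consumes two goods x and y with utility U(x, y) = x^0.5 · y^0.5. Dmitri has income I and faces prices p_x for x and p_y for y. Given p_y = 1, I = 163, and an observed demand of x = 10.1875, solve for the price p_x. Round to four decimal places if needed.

The MRS is y/x. Set MRS = p_x/p_y.
So 0.5·p_y·y = 0.5·p_x·x; combined with the budget, a share 0.5 of income goes to x.
Demand: x*(p_x,p_y,I) = 0.5·I/p_x and y* = 0.5·I/p_y.
Set x* = 10.1875 in the demand function and solve for p_x: p_x = 8.

p_x = 8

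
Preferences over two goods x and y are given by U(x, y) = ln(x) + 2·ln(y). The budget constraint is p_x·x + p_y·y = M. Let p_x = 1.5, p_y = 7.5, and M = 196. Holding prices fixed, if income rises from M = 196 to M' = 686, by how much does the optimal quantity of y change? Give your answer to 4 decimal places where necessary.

Tangency: MRS = (1/2)·y/x = p_x/p_y.
Rearranging, p_y·y = 2·p_x·x. Substituting into the budget gives p_x·x·(1 + 2) = M.
Demand: x*(p_x,p_y,M) = 1/3·M/p_x and y* = 2/3·M/p_y.
At p_x=1.5, p_y=7.5, M=196: y* = 2/3·196/7.5 = 17.4222.
At M' = 686: y* = 60.9778. Change: 60.9778 − 17.4222 = 43.5556.

Δy* = 43.5556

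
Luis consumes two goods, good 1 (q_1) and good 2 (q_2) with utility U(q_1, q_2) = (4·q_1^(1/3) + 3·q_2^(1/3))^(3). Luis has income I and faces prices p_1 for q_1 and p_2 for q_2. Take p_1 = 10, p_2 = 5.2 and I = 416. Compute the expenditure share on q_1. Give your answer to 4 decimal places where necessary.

MU_q_1 ∝ 4·q_1^(-2/3), MU_q_2 ∝ 3·q_2^(-2/3), so MRS = (4/3)·(q_2/q_1)^(2/3) = p_1/p_2.
Solve for the ratio: q_2/q_1 = [(3/4)·p_1/p_2]^(1.5).
Substitute q_2 = (q_2/q_1)·q_1 into the budget: q_1* = I/(p_1 + p_2·(q_2/q_1)).
Numerically q_2/q_1 = 1.732156, so q_1* = 416/(10 + 5.2·1.732156) = 21.8864 and q_2* = 1.732156·21.8864 = 37.9107.
Expenditure on q_1: 10·21.8864 = 218.8643; share = 0.5261.

share on q_1 = 0.5261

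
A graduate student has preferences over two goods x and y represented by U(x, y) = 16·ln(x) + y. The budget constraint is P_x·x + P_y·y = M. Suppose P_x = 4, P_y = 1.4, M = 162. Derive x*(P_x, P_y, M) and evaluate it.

x* = 5.6

Set MRS = P_x/P_y: (16/x)/1 = P_x/P_y.
So x*(P_x,P_y) = 16·P_y/P_x, independent of income; and y* = (M − 16·P_y)/P_y.
At the given prices: x* = 16·1.4/4 = 5.6.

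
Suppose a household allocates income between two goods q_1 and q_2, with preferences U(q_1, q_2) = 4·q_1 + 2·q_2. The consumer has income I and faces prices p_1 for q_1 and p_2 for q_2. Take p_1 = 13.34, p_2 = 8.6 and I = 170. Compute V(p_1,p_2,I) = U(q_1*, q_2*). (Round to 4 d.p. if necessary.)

V = 50.9745

q_1 gives more utility per dollar, so spend all income on q_1: q_1* = I/p_1, q_2* = 0.
Numerically: q_1* = 12.7436, q_2* = 0.
Utility at the optimum: U(12.7436, 0) = 50.9745.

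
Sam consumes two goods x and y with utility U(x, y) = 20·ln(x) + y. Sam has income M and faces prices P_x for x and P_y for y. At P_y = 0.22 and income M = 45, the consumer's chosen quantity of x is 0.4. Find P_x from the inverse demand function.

P_x = 11

Set MRS = P_x/P_y: (20/x)/1 = P_x/P_y.
So x*(P_x,P_y) = 20·P_y/P_x, independent of income; and y* = (M − 20·P_y)/P_y.
Set x* = 0.4 in the demand function and solve for P_x: P_x = 11.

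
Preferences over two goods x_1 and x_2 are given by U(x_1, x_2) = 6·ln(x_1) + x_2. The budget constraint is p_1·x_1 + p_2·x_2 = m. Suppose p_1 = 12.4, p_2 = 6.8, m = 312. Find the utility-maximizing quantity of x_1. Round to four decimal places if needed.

MU_x_1 = 6/x_1, MU_x_2 = 1. Tangency: 6/x_1 = p_1/p_2.
So x_1*(p_1,p_2) = 6·p_2/p_1, independent of income; and x_2* = (m − 6·p_2)/p_2.
At the given prices: x_1* = 6·6.8/12.4 = 3.2903.

x_1* = 3.2903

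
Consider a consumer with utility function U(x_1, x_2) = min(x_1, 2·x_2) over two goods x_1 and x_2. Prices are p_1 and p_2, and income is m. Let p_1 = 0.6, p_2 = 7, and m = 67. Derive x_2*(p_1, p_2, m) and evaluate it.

Here 2·0.6 + 7 = 8.2, giving x_2* = 8.1707.

x_2* = 8.1707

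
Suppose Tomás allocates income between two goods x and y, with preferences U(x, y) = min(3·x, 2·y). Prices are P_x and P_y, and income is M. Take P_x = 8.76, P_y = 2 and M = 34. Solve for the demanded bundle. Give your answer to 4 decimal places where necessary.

Leontief preferences: the optimum is at the kink where x/2 = y/3, i.e. y = (3/2)·x.
Budget: P_x·x + P_y·(3/2)·x = M, so (2·P_x + 3·P_y)·x = 2·M.
Demand: x*(P_x,P_y,M) = 2·M/(2·P_x + 3·P_y), y* = 3·M/(2·P_x + 3·P_y).
Here 2·8.76 + 3·2 = 23.52, giving x* = 2.8912 and y* = 4.3367.

x* = 2.8912, y* = 4.3367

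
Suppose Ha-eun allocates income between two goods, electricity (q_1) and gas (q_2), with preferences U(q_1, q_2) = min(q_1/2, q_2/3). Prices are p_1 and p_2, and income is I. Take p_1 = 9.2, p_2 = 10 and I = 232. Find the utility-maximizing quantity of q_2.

Leontief preferences: the optimum is at the kink where q_1/2 = q_2/3, i.e. q_2 = (3/2)·q_1.
Budget: p_1·q_1 + p_2·(3/2)·q_1 = I, so (2·p_1 + 3·p_2)·q_1 = 2·I.
Demand: q_1*(p_1,p_2,I) = 2·I/(2·p_1 + 3·p_2), q_2* = 3·I/(2·p_1 + 3·p_2).
Here 2·9.2 + 3·10 = 48.4, giving q_2* = 14.3802.

q_2* = 14.3802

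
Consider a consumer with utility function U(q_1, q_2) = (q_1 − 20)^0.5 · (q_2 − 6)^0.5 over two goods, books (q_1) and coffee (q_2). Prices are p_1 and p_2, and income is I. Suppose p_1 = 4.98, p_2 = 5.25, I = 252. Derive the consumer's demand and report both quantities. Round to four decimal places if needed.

This is Cobb-Douglas in (q_1−20, q_2−6): tangency gives 0.5·p_2·(q_2−6) = 0.5·p_1·(q_1−20).
Substituting into the budget: q_1* = 20 + 0.5·(I − 20·p_1 − 6·p_2)/p_1, and q_2* = 6 + 0.5·(…)/p_2.
Discretionary income = 252 − 20·4.98 − 6·5.25 = 120.9; q_1* = 20 + 0.5·120.9/4.98 = 32.1386; q_2* = 6 + 0.5·120.9/5.25 = 17.5143.

q_1* = 32.1386, q_2* = 17.5143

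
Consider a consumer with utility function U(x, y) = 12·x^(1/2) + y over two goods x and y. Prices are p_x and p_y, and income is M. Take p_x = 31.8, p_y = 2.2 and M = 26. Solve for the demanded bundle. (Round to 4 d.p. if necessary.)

MU_x = 6/√x, MU_y = 1. Tangency: 6/√x = p_x/p_y.
Thus x* = (6·p_y/p_x)² — independent of M — with the rest of income spent on y.
Plugging in: x* = (6·2.2/31.8)² = 0.1723, y* = 9.3276.

x* = 0.1723, y* = 9.3276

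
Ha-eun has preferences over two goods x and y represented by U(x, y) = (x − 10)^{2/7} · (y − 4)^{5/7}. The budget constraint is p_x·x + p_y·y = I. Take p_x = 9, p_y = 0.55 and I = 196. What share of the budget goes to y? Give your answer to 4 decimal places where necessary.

This is Cobb-Douglas in (x−10, y−4): tangency gives 2/7·p_y·(y−4) = 5/7·p_x·(x−10).
Substituting into the budget: x* = 10 + 2/7·(I − 10·p_x − 4·p_y)/p_x, and y* = 4 + 5/7·(…)/p_y.
Discretionary income = 196 − 10·9 − 4·0.55 = 103.8; x* = 10 + 2/7·103.8/9 = 13.2952; y* = 4 + 5/7·103.8/0.55 = 138.8052.
Expenditure on y: 0.55·138.8052 = 76.3429; share = 0.3895.

share on y = 0.3895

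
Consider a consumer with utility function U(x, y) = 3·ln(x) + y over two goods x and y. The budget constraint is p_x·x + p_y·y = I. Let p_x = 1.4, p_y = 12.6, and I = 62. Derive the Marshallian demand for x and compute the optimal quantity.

So x*(p_x,p_y) = 3·p_y/p_x, independent of income; and y* = (I − 3·p_y)/p_y.
At the given prices: x* = 3·12.6/1.4 = 27.

x* = 27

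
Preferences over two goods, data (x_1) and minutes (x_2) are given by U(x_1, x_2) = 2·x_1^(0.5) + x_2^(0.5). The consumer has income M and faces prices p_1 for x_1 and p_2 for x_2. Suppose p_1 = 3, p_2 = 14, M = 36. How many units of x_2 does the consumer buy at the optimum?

x_2* = 0.1308

MU_x_1 ∝ 2·x_1^(-0.5), MU_x_2 ∝ x_2^(-0.5), so MRS = 2·(x_2/x_1)^(0.5) = p_1/p_2.
Solve for the ratio: x_2/x_1 = [(1/2)·p_1/p_2]^(2).
Substitute x_2 = (x_2/x_1)·x_1 into the budget: x_1* = M/(p_1 + p_2·(x_2/x_1)).
Numerically x_2/x_1 = 0.01148, so x_1* = 36/(3 + 14·0.01148) = 11.3898 and x_2* = 0.01148·11.3898 = 0.1308.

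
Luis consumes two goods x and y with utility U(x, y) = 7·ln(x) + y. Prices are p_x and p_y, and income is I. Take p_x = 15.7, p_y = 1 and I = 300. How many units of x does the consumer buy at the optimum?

Set MRS = p_x/p_y: (7/x)/1 = p_x/p_y.
So x*(p_x,p_y) = 7·p_y/p_x, independent of income; and y* = (I − 7·p_y)/p_y.
At the given prices: x* = 7·1/15.7 = 0.4459.

x* = 0.4459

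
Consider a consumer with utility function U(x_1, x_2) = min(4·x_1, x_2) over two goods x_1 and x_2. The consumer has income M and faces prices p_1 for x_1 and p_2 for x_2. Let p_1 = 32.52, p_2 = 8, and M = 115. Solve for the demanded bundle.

x_1* = 1.7824, x_2* = 7.1296

Demand: x_1*(p_1,p_2,M) = M/(p_1 + 4·p_2), x_2* = 4·M/(p_1 + 4·p_2).
Here 32.52 + 4·8 = 64.52, giving x_1* = 1.7824 and x_2* = 7.1296.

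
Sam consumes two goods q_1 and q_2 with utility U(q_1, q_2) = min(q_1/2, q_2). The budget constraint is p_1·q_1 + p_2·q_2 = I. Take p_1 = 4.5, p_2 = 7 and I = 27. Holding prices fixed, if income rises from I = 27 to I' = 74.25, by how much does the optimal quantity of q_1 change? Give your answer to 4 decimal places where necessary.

Leontief preferences: the optimum is at the kink where q_1/2 = q_2/1, i.e. q_2 = (1/2)·q_1.
Budget: p_1·q_1 + p_2·(1/2)·q_1 = I, so (2·p_1 + p_2)·q_1 = 2·I.
Demand: q_1*(p_1,p_2,I) = 2·I/(2·p_1 + p_2), q_2* = I/(2·p_1 + p_2).
Here 2·4.5 + 7 = 16, giving q_1* = 3.375.
At I' = 74.25: q_1* = 9.2812. Change: 9.2812 − 3.375 = 5.9062.

Δq_1* = 5.9062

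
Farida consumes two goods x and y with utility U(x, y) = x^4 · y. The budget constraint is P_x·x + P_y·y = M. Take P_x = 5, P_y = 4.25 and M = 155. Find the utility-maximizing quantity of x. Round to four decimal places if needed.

The MRS is 4·y/x. Set MRS = P_x/P_y.
Rearranging, P_y·y = (1/4)·P_x·x. Substituting into the budget gives P_x·x·(1 + (1/4)) = M.
Demand: x*(P_x,P_y,M) = 0.8·M/P_x and y* = 0.2·M/P_y.
At P_x=5, P_y=4.25, M=155: x* = 0.8·155/5 = 24.8.

x* = 24.8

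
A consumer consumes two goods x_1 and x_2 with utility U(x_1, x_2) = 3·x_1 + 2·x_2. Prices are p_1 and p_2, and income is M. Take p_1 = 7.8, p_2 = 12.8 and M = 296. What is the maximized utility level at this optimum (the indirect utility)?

Perfect substitutes: compare marginal utility per dollar. 3/p_1 vs 2/p_2 → 0.3846 vs 0.1562.
x_1 gives more utility per dollar, so spend all income on x_1: x_1* = M/p_1, x_2* = 0.
Numerically: x_1* = 37.9487, x_2* = 0.
Utility at the optimum: U(37.9487, 0) = 113.8462.

V = 113.8462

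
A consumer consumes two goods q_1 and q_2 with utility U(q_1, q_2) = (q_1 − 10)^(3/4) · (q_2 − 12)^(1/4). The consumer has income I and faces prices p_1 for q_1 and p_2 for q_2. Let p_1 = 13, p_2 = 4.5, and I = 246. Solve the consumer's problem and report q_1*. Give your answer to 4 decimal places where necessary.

Substituting into the budget: q_1* = 10 + 0.75·(I − 10·p_1 − 12·p_2)/p_1, and q_2* = 12 + 0.25·(…)/p_2.
Discretionary income = 246 − 10·13 − 12·4.5 = 62; q_1* = 10 + 0.75·62/13 = 13.5769.

q_1* = 13.5769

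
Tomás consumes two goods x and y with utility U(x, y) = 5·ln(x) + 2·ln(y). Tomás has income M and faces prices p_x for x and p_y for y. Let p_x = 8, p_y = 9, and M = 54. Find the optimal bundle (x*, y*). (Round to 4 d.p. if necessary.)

x* = 4.8214, y* = 1.7143

The MRS is (5/2)·y/x. Set MRS = p_x/p_y.
Rearranging, p_y·y = (2/5)·p_x·x. Substituting into the budget gives p_x·x·(1 + (2/5)) = M.
Demand: x*(p_x,p_y,M) = 5/7·M/p_x and y* = 2/7·M/p_y.
At p_x=8, p_y=9, M=54: x* = 5/7·54/8 = 4.8214, y* = 1.7143.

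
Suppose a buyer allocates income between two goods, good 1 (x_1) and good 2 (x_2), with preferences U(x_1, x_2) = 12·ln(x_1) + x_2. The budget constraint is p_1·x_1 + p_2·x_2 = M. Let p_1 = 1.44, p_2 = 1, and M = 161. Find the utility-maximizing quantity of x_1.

x_1* = 8.3333

At the given prices: x_1* = 12·1/1.44 = 8.3333.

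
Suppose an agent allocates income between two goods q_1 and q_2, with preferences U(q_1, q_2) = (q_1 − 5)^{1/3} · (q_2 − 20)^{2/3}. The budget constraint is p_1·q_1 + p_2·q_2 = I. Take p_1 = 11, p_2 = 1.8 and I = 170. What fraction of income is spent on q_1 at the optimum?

Discretionary income = 170 − 5·11 − 20·1.8 = 79; q_1* = 5 + 1/3·79/11 = 7.3939; q_2* = 20 + 2/3·79/1.8 = 49.2593.
Expenditure on q_1: 11·7.3939 = 81.3333; share = 0.4784.

share on q_1 = 0.4784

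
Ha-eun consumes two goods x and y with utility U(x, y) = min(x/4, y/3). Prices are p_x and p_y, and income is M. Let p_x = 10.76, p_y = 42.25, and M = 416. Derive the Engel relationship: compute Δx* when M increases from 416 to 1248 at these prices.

Leontief preferences: the optimum is at the kink where x/4 = y/3, i.e. y = (3/4)·x.
Budget: p_x·x + p_y·(3/4)·x = M, so (4·p_x + 3·p_y)·x = 4·M.
Demand: x*(p_x,p_y,M) = 4·M/(4·p_x + 3·p_y), y* = 3·M/(4·p_x + 3·p_y).
Here 4·10.76 + 3·42.25 = 169.79, giving x* = 9.8003.
At M' = 1248: x* = 29.401. Change: 29.401 − 9.8003 = 19.6007.

Δx* = 19.6007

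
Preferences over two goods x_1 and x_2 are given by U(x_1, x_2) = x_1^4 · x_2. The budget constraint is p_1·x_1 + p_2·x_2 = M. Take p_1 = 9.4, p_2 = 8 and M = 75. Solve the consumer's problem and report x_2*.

MU_x_1/MU_x_2 = (4·x_2)/(x_1); tangency sets this equal to p_1/p_2.
Rearranging, p_2·x_2 = (1/4)·p_1·x_1. Substituting into the budget gives p_1·x_1·(1 + (1/4)) = M.
Demand: x_1*(p_1,p_2,M) = 0.8·M/p_1 and x_2* = 0.2·M/p_2.
At p_1=9.4, p_2=8, M=75: x_2* = 0.2·75/8 = 1.875.

x_2* = 1.875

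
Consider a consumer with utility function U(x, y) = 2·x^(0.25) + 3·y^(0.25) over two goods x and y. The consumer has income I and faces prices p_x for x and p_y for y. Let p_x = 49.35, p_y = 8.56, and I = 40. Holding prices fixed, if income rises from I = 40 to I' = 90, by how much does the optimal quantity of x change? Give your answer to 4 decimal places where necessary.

MRS = MU_x/MU_y = (2/3)·(y/x)^(0.75). Set equal to p_x/p_y.
Solve for the ratio: y/x = [(3/2)·p_x/p_y]^(4/3).
Substitute y = (y/x)·x into the budget: x* = I/(p_x + p_y·(y/x)).
Numerically y/x = 17.750321, so x* = 40/(49.35 + 8.56·17.750321) = 0.1987.
At I' = 90: x* = 0.4471. Change: 0.4471 − 0.1987 = 0.2484.

Δx* = 0.2484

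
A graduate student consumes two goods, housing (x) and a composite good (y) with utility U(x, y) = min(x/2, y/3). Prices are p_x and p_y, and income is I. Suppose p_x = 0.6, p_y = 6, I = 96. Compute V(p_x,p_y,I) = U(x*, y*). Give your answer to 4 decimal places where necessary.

Demand: x*(p_x,p_y,I) = 2·I/(2·p_x + 3·p_y), y* = 3·I/(2·p_x + 3·p_y).
Here 2·0.6 + 3·6 = 19.2, giving x* = 10 and y* = 15.
Utility at the optimum: U(10, 15) = 5.

V = 5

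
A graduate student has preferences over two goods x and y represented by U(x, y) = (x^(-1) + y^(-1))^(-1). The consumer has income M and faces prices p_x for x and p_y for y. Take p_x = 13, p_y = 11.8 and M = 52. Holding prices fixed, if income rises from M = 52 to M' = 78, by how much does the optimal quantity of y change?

MRS = MU_x/MU_y = (y/x)^(2). Set equal to p_x/p_y.
Hence y/x = (p_x/p_y)^(1/(2)), i.e. raised to the 0.5 power.
With the ratio pinned down, the budget gives x* = M/(p_x + p_y·(y/x)) and y* = (y/x)·x*.
Numerically y/x = 1.049617, so x* = 52/(13 + 11.8·1.049617) = 2.0484 and y* = 1.049617·2.0484 = 2.1501.
At M' = 78: y* = 3.2251. Change: 3.2251 − 2.1501 = 1.075.

Δy* = 1.075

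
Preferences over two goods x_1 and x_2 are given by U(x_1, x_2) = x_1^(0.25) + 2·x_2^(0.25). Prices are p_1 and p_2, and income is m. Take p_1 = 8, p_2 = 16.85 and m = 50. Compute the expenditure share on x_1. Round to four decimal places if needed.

From the CES first-order condition, (1/2)·(x_2/x_1)^(0.75) = p_1/p_2.
Hence x_2/x_1 = (2·p_1/p_2)^(1/(0.75)), i.e. raised to the 4/3 power.
With the ratio pinned down, the budget gives x_1* = m/(p_1 + p_2·(x_2/x_1)) and x_2* = (x_2/x_1)·x_1*.
Numerically x_2/x_1 = 0.933312, so x_1* = 50/(8 + 16.85·0.933312) = 2.1074 and x_2* = 0.933312·2.1074 = 1.9668.
Expenditure on x_1: 8·2.1074 = 16.8589; share = 0.3372.

share on x_1 = 0.3372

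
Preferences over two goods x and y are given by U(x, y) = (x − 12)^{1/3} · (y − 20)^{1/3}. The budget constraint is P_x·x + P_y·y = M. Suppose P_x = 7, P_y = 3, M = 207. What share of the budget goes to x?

MRS = (y−20)/(x−12). Tangency with P_x/P_y gives y−20 = (P_x/P_y)·(x−12).
Substituting into the budget: x* = 12 + 0.5·(M − 12·P_x − 20·P_y)/P_x, and y* = 20 + 0.5·(…)/P_y.
Discretionary income = 207 − 12·7 − 20·3 = 63; x* = 12 + 0.5·63/7 = 16.5; y* = 20 + 0.5·63/3 = 30.5.
Expenditure on x: 7·16.5 = 115.5; share = 0.558.

share on x = 0.558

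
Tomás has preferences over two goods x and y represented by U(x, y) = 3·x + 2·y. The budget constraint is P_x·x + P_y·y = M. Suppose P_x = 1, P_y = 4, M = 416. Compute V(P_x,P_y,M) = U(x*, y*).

V = 1248

Linear utility — the consumer picks whichever good has higher MU/price: 3/1 = 3 vs 2/4 = 0.5.
x gives more utility per dollar, so spend all income on x: x* = M/P_x, y* = 0.
Numerically: x* = 416, y* = 0.
Utility at the optimum: U(416, 0) = 1248.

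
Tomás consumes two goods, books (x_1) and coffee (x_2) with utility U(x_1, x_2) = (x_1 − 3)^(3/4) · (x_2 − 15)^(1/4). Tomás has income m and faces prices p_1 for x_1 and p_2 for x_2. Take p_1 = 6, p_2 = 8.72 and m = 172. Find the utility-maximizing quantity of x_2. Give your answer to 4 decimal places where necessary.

x_2* = 15.6651

MRS = 3·(x_2−15)/(x_1−3). Tangency with p_1/p_2 gives x_2−15 = (1/3)·(p_1/p_2)·(x_1−3).
Substituting into the budget: x_1* = 3 + 0.75·(m − 3·p_1 − 15·p_2)/p_1, and x_2* = 15 + 0.25·(…)/p_2.
Discretionary income = 172 − 3·6 − 15·8.72 = 23.2; x_2* = 15 + 0.25·23.2/8.72 = 15.6651.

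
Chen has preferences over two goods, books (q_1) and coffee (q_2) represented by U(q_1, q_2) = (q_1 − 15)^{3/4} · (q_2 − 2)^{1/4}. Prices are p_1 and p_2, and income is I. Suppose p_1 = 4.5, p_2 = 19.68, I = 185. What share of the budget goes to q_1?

share on q_1 = 0.6816

Discretionary income = 185 − 15·4.5 − 2·19.68 = 78.14; q_1* = 15 + 0.75·78.14/4.5 = 28.0233; q_2* = 2 + 0.25·78.14/19.68 = 2.9926.
Expenditure on q_1: 4.5·28.0233 = 126.105; share = 0.6816.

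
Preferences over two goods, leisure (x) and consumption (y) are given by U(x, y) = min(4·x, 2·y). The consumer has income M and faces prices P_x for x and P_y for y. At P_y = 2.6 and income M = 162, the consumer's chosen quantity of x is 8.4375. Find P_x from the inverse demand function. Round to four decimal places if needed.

Leontief preferences: the optimum is at the kink where x/2 = y/4, i.e. y = 2·x.
Budget: P_x·x + P_y·2·x = M, so (2·P_x + 4·P_y)·x = 2·M.
Demand: x*(P_x,P_y,M) = 2·M/(2·P_x + 4·P_y), y* = 4·M/(2·P_x + 4·P_y).
Set x* = 8.4375 in the demand function and solve for P_x: P_x = 14.

P_x = 14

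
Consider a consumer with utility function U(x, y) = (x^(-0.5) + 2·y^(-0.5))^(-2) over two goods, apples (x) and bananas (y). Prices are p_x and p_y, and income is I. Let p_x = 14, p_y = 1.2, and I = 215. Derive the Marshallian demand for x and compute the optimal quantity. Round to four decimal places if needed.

From the CES first-order condition, (1/2)·(y/x)^(1.5) = p_x/p_y.
Solve for the ratio: y/x = [2·p_x/p_y]^(2/3).
Substitute y = (y/x)·x into the budget: x* = I/(p_x + p_y·(y/x)).
Numerically y/x = 8.165533, so x* = 215/(14 + 1.2·8.165533) = 9.0341.

x* = 9.0341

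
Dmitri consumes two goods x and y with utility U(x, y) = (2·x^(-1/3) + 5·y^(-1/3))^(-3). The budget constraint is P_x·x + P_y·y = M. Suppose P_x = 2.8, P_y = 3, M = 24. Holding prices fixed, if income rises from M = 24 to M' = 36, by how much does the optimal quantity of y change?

Δy* = 2.6767

MRS = MU_x/MU_y = (2/5)·(y/x)^(4/3). Set equal to P_x/P_y.
Solve for the ratio: y/x = [(5/2)·P_x/P_y]^(0.75).
Substitute y = (y/x)·x into the budget: x* = M/(P_x + P_y·(y/x)).
Numerically y/x = 1.887916, so x* = 24/(2.8 + 3·1.887916) = 2.8356 and y* = 1.887916·2.8356 = 5.3534.
At M' = 36: y* = 8.0301. Change: 8.0301 − 5.3534 = 2.6767.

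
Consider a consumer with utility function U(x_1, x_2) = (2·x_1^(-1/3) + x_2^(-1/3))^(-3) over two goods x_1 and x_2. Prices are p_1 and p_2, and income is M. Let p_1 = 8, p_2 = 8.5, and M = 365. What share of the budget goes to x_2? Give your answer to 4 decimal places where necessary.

From the CES first-order condition, 2·(x_2/x_1)^(4/3) = p_1/p_2.
Hence x_2/x_1 = ((1/2)·p_1/p_2)^(1/(4/3)), i.e. raised to the 0.75 power.
With the ratio pinned down, the budget gives x_1* = M/(p_1 + p_2·(x_2/x_1)) and x_2* = (x_2/x_1)·x_1*.
Numerically x_2/x_1 = 0.568173, so x_1* = 365/(8 + 8.5·0.568173) = 28.4501 and x_2* = 0.568173·28.4501 = 16.1646.
Expenditure on x_2: 8.5·16.1646 = 137.3991; share = 0.3764.

share on x_2 = 0.3764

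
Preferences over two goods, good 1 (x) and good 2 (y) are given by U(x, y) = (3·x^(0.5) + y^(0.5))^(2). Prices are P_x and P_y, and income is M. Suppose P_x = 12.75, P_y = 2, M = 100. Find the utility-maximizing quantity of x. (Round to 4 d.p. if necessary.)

x* = 4.5911

MRS = MU_x/MU_y = 3·(y/x)^(0.5). Set equal to P_x/P_y.
Solve for the ratio: y/x = [(1/3)·P_x/P_y]^(2).
Substitute y = (y/x)·x into the budget: x* = M/(P_x + P_y·(y/x)).
Numerically y/x = 4.515625, so x* = 100/(12.75 + 2·4.515625) = 4.5911.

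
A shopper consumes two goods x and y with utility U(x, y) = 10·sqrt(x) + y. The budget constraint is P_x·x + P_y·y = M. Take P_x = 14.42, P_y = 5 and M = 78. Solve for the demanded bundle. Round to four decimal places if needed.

Utility is quasi-linear in y; the FOC for x is 5/√x = P_x/P_y.
Solve: √x = 5·P_y/P_x, so x*(P_x,P_y) = (5·P_y/P_x)², and y* = (M − P_x·x*)/P_y.
Plugging in: x* = (5·5/14.42)² = 3.0057, y* = 6.9315.

x* = 3.0057, y* = 6.9315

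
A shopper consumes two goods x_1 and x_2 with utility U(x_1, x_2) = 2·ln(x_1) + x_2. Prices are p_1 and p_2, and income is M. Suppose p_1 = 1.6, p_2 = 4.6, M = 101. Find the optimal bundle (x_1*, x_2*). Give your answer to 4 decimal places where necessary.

x_1* = 5.75, x_2* = 19.9565

At the given prices: x_1* = 2·4.6/1.6 = 5.75, and x_2* = 19.9565.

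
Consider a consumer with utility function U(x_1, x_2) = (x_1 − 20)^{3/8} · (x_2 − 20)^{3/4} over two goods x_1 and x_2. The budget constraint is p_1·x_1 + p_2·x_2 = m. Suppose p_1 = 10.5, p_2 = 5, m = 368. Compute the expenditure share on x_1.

share on x_1 = 0.6232

MRS = (1/2)·(x_2−20)/(x_1−20). Tangency with p_1/p_2 gives x_2−20 = 2·(p_1/p_2)·(x_1−20).
After buying the subsistence bundle (20, 20), a share 1/3 of the remaining income goes to x_1: x_1* = 20 + 1/3·(m − 20p_1 − 20p_2)/p_1.
Discretionary income = 368 − 20·10.5 − 20·5 = 58; x_1* = 20 + 1/3·58/10.5 = 21.8413; x_2* = 20 + 2/3·58/5 = 27.7333.
Expenditure on x_1: 10.5·21.8413 = 229.3333; share = 0.6232.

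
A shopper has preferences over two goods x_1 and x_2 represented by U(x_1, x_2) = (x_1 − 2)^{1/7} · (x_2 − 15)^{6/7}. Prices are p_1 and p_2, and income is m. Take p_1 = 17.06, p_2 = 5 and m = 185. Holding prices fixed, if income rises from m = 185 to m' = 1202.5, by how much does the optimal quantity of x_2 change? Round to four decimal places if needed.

Let x_1' = x_1−2, x_2' = x_2−15. MRS = (1/6)·x_2'/x_1' = p_1/p_2.
After buying the subsistence bundle (2, 15), a share 1/7 of the remaining income goes to x_1: x_1* = 2 + 1/7·(m − 2p_1 − 15p_2)/p_1.
Discretionary income = 185 − 2·17.06 − 15·5 = 75.88; x_2* = 15 + 6/7·75.88/5 = 28.008.
At m' = 1202.5: x_2* = 202.4366. Change: 202.4366 − 28.008 = 174.4286.

Δx_2* = 174.4286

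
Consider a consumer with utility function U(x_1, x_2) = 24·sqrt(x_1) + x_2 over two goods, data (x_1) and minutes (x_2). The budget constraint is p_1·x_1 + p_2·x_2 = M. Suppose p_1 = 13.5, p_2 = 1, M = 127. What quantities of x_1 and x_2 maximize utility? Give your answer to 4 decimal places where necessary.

x_1* = 0.7901, x_2* = 116.3333

Utility is quasi-linear in x_2; the FOC for x_1 is 12/√x_1 = p_1/p_2.
Solve: √x_1 = 12·p_2/p_1, so x_1*(p_1,p_2) = (12·p_2/p_1)², and x_2* = (M − p_1·x_1*)/p_2.
Plugging in: x_1* = (12·1/13.5)² = 0.7901, x_2* = 116.3333.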